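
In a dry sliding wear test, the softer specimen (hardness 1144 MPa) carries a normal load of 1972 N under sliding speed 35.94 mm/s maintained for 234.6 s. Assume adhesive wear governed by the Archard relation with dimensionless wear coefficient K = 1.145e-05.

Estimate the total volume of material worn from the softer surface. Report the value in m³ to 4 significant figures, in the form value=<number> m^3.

value=1.664e-10 m^3

The algebra runs at full float precision, and the intermediates appear rounded — rounded just once, at four significant figures.
Sliding speed v = 35.94 mm/s = 0.03594 m/s. Sliding distance L = v·t = 0.03594 m/s × 234.6 s = 8.432 m.
Hardness H = 1144 MPa = 1.144e+09 Pa.
Restated in SI base units: W = 1972 N, H = 1.144e+09 Pa, K = 1.145e-05.
Worn volume V = K·W·L/H = 1.145e-05 · 1972 · 8.432 / 1.144e+09 = 1.664e-10 m³.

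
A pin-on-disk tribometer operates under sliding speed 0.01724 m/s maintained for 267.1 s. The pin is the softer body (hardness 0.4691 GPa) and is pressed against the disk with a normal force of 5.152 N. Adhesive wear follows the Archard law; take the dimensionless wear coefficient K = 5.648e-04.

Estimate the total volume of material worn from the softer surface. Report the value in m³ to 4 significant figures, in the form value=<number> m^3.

value=2.856e-11 m^3

Intermediates are displayed rounded, and each operation runs at full precision; one final rounding, at four significant figures.
Distance covered L = v·t = 0.01724 m/s × 267.1 s = 4.605 m.
Hardness H = 0.4691 GPa = 4.691e+08 Pa.
Restated in SI base units: W = 5.152 N, H = 4.691e+08 Pa, K = 5.648e-04.
Volume removed: V = K·W·L/H = 5.648e-04 · 5.152 · 4.605 / 4.691e+08 = 2.856e-11 m³.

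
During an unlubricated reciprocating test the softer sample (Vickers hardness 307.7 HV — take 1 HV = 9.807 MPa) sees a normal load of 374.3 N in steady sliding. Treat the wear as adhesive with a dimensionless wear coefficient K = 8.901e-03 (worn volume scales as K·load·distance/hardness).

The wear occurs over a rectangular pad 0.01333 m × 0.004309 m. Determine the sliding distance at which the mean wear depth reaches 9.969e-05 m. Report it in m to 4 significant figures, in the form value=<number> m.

value=5.186 m

Shown intermediates are rounded. The algebra keeps full float precision. Rounded just once to four significant digits.
Convert: Hardness H = 307.7 HV × 9.807 MPa/HV = 3018 MPa = 3.018e+09 Pa.
Convert: Contact area A = 0.01333 m × 0.004309 m = 5.744e-05 m².
Working in SI base units: W = 374.3 N, H = 3.018e+09 Pa, K = 8.901e-03.
Allowed volume V_lim = h_lim·A = 9.969e-05 · 5.744e-05 = 5.726e-09 m³.
Life L = V_lim·H/(K·W) = 5.726e-09 · 3.018e+09 / (8.901e-03 · 374.3) = 5.186 m.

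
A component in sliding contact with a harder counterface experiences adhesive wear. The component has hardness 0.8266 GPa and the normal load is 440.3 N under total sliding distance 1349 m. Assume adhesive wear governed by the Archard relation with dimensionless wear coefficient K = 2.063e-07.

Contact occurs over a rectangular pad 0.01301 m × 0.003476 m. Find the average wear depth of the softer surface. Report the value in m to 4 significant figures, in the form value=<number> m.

Quoted intermediates are rounded. All working math carries exact precision — rounded just once: four significant digits.
Convert: Hardness H = 0.8266 GPa = 8.266e+08 Pa.
Convert: Contact area A = 0.01301 m × 0.003476 m = 4.522e-05 m².
Expressed in SI base units: W = 440.3 N, H = 8.266e+08 Pa, K = 2.063e-07.
Archard relation: V = K·W·L/H = 2.063e-07 · 440.3 · 1349 / 8.266e+08 = 1.482e-10 m³.
Average depth h = V/A = 1.482e-10 / 4.522e-05 = 3.278e-06 m.

value=3.278e-06 m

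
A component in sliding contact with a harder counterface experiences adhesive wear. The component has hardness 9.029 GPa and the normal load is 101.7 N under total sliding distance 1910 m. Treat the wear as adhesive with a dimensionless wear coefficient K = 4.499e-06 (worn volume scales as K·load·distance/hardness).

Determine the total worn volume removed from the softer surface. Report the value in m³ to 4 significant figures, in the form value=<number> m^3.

Shown intermediates are rounded; all arithmetic holds full float precision; one final rounding: 4 significant figures.
Convert: Hardness H = 9.029 GPa = 9.029e+09 Pa.
SI base units throughout: W = 101.7 N, H = 9.029e+09 Pa, K = 4.499e-06.
By Archard's law, V = K·W·L/H = 4.499e-06 · 101.7 · 1910 / 9.029e+09 = 9.679e-11 m³.

value=9.679e-11 m^3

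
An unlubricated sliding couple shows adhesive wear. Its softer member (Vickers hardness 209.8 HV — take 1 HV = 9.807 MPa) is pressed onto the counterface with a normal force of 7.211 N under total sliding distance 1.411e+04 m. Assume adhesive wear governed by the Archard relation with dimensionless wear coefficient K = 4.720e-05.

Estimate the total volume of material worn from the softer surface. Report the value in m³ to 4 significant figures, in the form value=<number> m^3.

value=2.334e-09 m^3

The computation maintains full precision — printed values are rounded; rounded just once to 4 significant figures.
Convert: Hardness H = 209.8 HV × 9.807 MPa/HV = 2058 MPa = 2.058e+09 Pa.
In SI base units, W = 7.211 N, H = 2.058e+09 Pa, K = 4.720e-05.
Wear volume V = K·W·L/H = 4.720e-05 · 7.211 · 1.411e+04 / 2.058e+09 = 2.334e-09 m³.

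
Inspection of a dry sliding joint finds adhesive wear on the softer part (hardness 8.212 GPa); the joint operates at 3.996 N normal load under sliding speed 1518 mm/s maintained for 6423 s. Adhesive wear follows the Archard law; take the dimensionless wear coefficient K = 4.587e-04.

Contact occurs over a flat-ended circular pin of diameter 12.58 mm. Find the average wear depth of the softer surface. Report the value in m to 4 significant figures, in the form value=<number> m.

The computation holds full float precision — intermediates are displayed rounded, and rounded once at the end to 4 significant digits.
Convert: Sliding speed v = 1518 mm/s = 1.518 m/s. Distance covered L = v·t = 1.518 m/s × 6423 s = 9750 m.
Convert: Hardness H = 8.212 GPa = 8.212e+09 Pa.
Convert: Pin diameter d = 12.58 mm = 0.01258 m. Contact area A = π·d²/4 = π·(0.01258 m)²/4 = 1.243e-04 m².
Expressed in SI base units: W = 3.996 N, H = 8.212e+09 Pa, K = 4.587e-04.
Archard relation: V = K·W·L/H = 4.587e-04 · 3.996 · 9750 / 8.212e+09 = 2.176e-09 m³.
Mean wear depth h = V/A = 2.176e-09 / 1.243e-04 = 1.751e-05 m.

value=1.751e-05 m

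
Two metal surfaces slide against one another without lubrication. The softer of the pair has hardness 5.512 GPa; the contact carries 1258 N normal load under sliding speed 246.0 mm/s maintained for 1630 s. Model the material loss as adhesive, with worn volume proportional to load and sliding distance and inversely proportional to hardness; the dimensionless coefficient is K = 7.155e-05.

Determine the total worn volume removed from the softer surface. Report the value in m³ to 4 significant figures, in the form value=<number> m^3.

value=6.548e-09 m^3

All arithmetic holds exact precision, and intermediate values are displayed rounded — one last rounding, at four significant figures.
Sliding speed v = 246.0 mm/s = 0.2460 m/s. Total distance L = v·t = 0.2460 m/s × 1630 s = 401.0 m.
Hardness H = 5.512 GPa = 5.512e+09 Pa.
In SI base units: W = 1258 N, H = 5.512e+09 Pa, K = 7.155e-05.
Apply Archard: V = K·W·L/H = 7.155e-05 · 1258 · 401.0 / 5.512e+09 = 6.548e-09 m³.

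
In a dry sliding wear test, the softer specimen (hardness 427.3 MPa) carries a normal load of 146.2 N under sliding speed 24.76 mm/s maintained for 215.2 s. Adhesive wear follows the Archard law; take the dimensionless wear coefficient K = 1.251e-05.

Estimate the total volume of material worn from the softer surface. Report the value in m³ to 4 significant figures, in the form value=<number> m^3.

All working math carries full float precision, and displayed values are rounded. Rounded once at the end, at four significant figures.
Convert: Sliding speed v = 24.76 mm/s = 0.02476 m/s. Sliding distance L = v·t = 0.02476 m/s × 215.2 s = 5.328 m.
Convert: Hardness H = 427.3 MPa = 4.273e+08 Pa.
Working in SI base units: W = 146.2 N, H = 4.273e+08 Pa, K = 1.251e-05.
Apply Archard: V = K·W·L/H = 1.251e-05 · 146.2 · 5.328 / 4.273e+08 = 2.281e-11 m³.

value=2.281e-11 m^3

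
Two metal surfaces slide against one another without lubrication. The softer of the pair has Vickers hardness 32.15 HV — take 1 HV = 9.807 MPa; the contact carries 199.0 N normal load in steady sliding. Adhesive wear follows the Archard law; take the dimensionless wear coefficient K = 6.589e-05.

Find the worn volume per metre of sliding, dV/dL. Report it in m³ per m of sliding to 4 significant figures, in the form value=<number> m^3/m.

Intermediate values are shown rounded, and the computation holds exact precision — a lone final rounding: 4 significant figures.
Convert: Hardness H = 32.15 HV × 9.807 MPa/HV = 315.3 MPa = 3.153e+08 Pa.
Restated in SI base units: W = 199.0 N, H = 3.153e+08 Pa, K = 6.589e-05.
Wear rate dV/dL = K·W/H — distance-free: 6.589e-05 · 199.0 / 3.153e+08 = 4.159e-11 m³/m.

value=4.159e-11 m^3/m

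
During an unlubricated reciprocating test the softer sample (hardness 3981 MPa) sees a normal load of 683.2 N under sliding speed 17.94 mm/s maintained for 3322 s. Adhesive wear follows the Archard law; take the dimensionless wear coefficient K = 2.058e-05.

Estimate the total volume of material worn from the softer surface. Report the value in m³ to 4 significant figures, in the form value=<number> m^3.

All working math carries full precision — intermediates are printed rounded. Rounded once at the end, at four significant digits.
Sliding speed v = 17.94 mm/s = 0.01794 m/s. The distance L = v·t = 0.01794 m/s × 3322 s = 59.60 m.
Hardness H = 3981 MPa = 3.981e+09 Pa.
As SI base values: W = 683.2 N, H = 3.981e+09 Pa, K = 2.058e-05.
Volume removed: V = K·W·L/H = 2.058e-05 · 683.2 · 59.60 / 3.981e+09 = 2.105e-10 m³.

value=2.105e-10 m^3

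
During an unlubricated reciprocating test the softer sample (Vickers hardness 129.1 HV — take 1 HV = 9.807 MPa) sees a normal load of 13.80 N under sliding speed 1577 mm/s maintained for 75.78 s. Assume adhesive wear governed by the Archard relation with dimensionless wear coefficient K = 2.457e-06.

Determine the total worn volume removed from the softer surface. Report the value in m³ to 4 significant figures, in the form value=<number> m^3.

value=3.200e-12 m^3

Intermediates are printed rounded — all arithmetic maintains full precision; one last rounding: 4 significant digits.
Convert: Sliding speed v = 1577 mm/s = 1.577 m/s. The distance L = v·t = 1.577 m/s × 75.78 s = 119.5 m.
Convert: Hardness H = 129.1 HV × 9.807 MPa/HV = 1266 MPa = 1.266e+09 Pa.
Working in SI base units: W = 13.80 N, H = 1.266e+09 Pa, K = 2.457e-06.
Worn volume V = K·W·L/H = 2.457e-06 · 13.80 · 119.5 / 1.266e+09 = 3.200e-12 m³.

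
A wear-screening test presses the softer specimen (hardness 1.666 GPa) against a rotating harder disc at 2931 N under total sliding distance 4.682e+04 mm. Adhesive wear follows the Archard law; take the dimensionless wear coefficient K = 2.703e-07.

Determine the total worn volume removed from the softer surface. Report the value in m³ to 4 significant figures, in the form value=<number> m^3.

The intermediates are printed rounded. The computation holds full float precision; a lone final rounding: four significant digits.
Distance covered L = 4.682e+04 mm = 46.82 m.
Hardness H = 1.666 GPa = 1.666e+09 Pa.
In SI base units, W = 2931 N, H = 1.666e+09 Pa, K = 2.703e-07.
Apply Archard: V = K·W·L/H = 2.703e-07 · 2931 · 46.82 / 1.666e+09 = 2.226e-11 m³.

value=2.226e-11 m^3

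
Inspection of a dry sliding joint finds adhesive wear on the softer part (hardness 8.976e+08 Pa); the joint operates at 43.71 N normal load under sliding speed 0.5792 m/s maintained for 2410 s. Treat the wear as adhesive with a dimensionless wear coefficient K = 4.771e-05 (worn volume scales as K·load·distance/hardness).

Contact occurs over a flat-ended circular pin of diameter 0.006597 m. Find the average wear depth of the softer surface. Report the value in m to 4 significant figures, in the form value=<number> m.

value=9.488e-05 m

Each operation runs at full float precision; quoted intermediates are rounded; rounded just once: four significant digits.
Distance covered L = v·t = 0.5792 m/s × 2410 s = 1396 m.
Contact area A = π·d²/4 = π·(0.006597 m)²/4 = 3.418e-05 m².
In SI base units, W = 43.71 N, H = 8.976e+08 Pa, K = 4.771e-05.
Archard relation: V = K·W·L/H = 4.771e-05 · 43.71 · 1396 / 8.976e+08 = 3.243e-09 m³.
Depth of wear h = V/A = 3.243e-09 / 3.418e-05 = 9.488e-05 m.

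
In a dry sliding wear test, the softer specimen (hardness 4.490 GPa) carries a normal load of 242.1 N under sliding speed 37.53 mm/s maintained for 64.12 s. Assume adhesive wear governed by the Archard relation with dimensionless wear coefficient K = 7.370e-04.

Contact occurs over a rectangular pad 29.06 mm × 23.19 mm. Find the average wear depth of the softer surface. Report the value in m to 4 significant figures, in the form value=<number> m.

value=1.419e-07 m

The intermediates appear rounded; every step runs at exact precision, and a single final rounding: 4 significant digits.
Convert: Sliding speed v = 37.53 mm/s = 0.03753 m/s. Total distance L = v·t = 0.03753 m/s × 64.12 s = 2.406 m.
Convert: Hardness H = 4.490 GPa = 4.490e+09 Pa.
Convert: Pad sides 29.06 mm × 23.19 mm = 0.02906 m × 0.02319 m. Contact area A = 0.02906 m × 0.02319 m = 6.739e-04 m².
Working in SI base units: W = 242.1 N, H = 4.490e+09 Pa, K = 7.370e-04.
The Archard volume V = K·W·L/H = 7.370e-04 · 242.1 · 2.406 / 4.490e+09 = 9.563e-11 m³.
Mean depth h = V/A = 9.563e-11 / 6.739e-04 = 1.419e-07 m.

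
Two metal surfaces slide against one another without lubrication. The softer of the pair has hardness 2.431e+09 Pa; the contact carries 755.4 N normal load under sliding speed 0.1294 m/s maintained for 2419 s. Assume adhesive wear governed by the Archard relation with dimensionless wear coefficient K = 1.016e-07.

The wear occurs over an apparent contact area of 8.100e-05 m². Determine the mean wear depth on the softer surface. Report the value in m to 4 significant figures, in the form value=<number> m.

value=1.220e-07 m

Intermediate values are displayed rounded; each operation runs at full float precision; rounded just once to four significant figures.
Sliding distance L = v·t = 0.1294 m/s × 2419 s = 313.0 m.
Expressed in SI base units: W = 755.4 N, H = 2.431e+09 Pa, K = 1.016e-07.
Volume removed: V = K·W·L/H = 1.016e-07 · 755.4 · 313.0 / 2.431e+09 = 9.882e-12 m³.
Mean depth h = V/A = 9.882e-12 / 8.100e-05 = 1.220e-07 m.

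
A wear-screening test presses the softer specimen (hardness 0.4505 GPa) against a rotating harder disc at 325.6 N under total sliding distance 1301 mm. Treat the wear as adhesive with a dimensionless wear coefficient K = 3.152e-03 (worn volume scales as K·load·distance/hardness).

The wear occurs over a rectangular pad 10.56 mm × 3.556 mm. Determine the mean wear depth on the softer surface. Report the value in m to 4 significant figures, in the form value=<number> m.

Intermediate values are shown rounded — every step carries full precision — rounded once at the end to 4 significant digits.
Convert: Sliding distance L = 1301 mm = 1.301 m.
Convert: Hardness H = 0.4505 GPa = 4.505e+08 Pa.
Convert: Pad sides 10.56 mm × 3.556 mm = 0.01056 m × 0.003556 m. Contact area A = 0.01056 m × 0.003556 m = 3.755e-05 m².
Collected in SI base units: W = 325.6 N, H = 4.505e+08 Pa, K = 3.152e-03.
Archard relation: V = K·W·L/H = 3.152e-03 · 325.6 · 1.301 / 4.505e+08 = 2.964e-09 m³.
Average depth h = V/A = 2.964e-09 / 3.755e-05 = 7.893e-05 m.

value=7.893e-05 m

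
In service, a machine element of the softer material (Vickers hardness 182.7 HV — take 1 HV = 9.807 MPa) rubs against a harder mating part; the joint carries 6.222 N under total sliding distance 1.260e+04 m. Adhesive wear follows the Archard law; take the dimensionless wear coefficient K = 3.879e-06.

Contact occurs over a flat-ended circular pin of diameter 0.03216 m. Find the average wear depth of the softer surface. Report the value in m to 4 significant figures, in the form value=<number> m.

value=2.089e-07 m

Displayed values are rounded, and every step holds full float precision. Rounded once at the end to 4 significant figures.
Hardness H = 182.7 HV × 9.807 MPa/HV = 1792 MPa = 1.792e+09 Pa.
Contact area A = π·d²/4 = π·(0.03216 m)²/4 = 8.123e-04 m².
In SI base units: W = 6.222 N, H = 1.792e+09 Pa, K = 3.879e-06.
Worn volume V = K·W·L/H = 3.879e-06 · 6.222 · 1.260e+04 / 1.792e+09 = 1.697e-10 m³.
Depth of wear h = V/A = 1.697e-10 / 8.123e-04 = 2.089e-07 m.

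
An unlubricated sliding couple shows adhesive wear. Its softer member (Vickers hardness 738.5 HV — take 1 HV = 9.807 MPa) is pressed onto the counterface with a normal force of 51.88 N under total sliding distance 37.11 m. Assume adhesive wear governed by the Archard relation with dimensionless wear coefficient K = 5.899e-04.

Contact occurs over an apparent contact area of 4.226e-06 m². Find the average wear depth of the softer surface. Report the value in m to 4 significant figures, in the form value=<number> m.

value=3.711e-05 m

Every step keeps full precision — intermediate values appear rounded — rounded just once to four significant digits.
Hardness H = 738.5 HV × 9.807 MPa/HV = 7242 MPa = 7.242e+09 Pa.
Collected in SI base units: W = 51.88 N, H = 7.242e+09 Pa, K = 5.899e-04.
Wear volume V = K·W·L/H = 5.899e-04 · 51.88 · 37.11 / 7.242e+09 = 1.568e-10 m³.
Mean depth h = V/A = 1.568e-10 / 4.226e-06 = 3.711e-05 m.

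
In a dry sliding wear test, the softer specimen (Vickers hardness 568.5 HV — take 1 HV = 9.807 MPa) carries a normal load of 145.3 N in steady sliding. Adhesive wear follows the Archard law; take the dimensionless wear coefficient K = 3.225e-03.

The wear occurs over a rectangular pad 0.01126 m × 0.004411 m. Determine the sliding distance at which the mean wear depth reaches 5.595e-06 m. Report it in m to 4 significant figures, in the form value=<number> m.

All arithmetic runs at exact precision — the intermediates are shown rounded. Rounded just once, at four significant figures.
Convert: Hardness H = 568.5 HV × 9.807 MPa/HV = 5575 MPa = 5.575e+09 Pa.
Convert: Contact area A = 0.01126 m × 0.004411 m = 4.967e-05 m².
Working in SI base units: W = 145.3 N, H = 5.575e+09 Pa, K = 3.225e-03.
Volume at the limit: V_lim = h_lim·A = 5.595e-06 · 4.967e-05 = 2.779e-10 m³.
Inverting, life L = V_lim·H/(K·W) = 2.779e-10 · 5.575e+09 / (3.225e-03 · 145.3) = 3.306 m.

value=3.306 m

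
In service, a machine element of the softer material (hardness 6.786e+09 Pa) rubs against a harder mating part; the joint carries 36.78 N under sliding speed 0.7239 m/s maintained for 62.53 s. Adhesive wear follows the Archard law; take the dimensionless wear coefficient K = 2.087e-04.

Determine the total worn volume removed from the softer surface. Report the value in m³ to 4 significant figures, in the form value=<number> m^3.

Intermediate values are printed rounded, and all arithmetic carries full float precision, and a single final rounding, at four significant figures.
Convert: Distance L = v·t = 0.7239 m/s × 62.53 s = 45.27 m.
Collected in SI base units: W = 36.78 N, H = 6.786e+09 Pa, K = 2.087e-04.
By Archard's law, V = K·W·L/H = 2.087e-04 · 36.78 · 45.27 / 6.786e+09 = 5.120e-11 m³.

value=5.120e-11 m^3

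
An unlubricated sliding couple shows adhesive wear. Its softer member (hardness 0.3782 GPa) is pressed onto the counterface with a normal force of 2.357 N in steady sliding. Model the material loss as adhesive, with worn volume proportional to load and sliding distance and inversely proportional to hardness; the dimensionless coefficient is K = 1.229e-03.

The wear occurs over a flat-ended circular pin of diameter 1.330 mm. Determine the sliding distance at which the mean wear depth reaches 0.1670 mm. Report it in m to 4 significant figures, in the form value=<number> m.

All arithmetic keeps exact precision — printed values are rounded. Rounded once at the end, at four significant digits.
Convert: Hardness H = 0.3782 GPa = 3.782e+08 Pa.
Convert: Pin diameter d = 1.330 mm = 0.001330 m. Contact area A = π·d²/4 = π·(0.001330 m)²/4 = 1.389e-06 m².
Convert: Depth limit h_lim = 0.1670 mm = 1.670e-04 m.
In SI base units: W = 2.357 N, H = 3.782e+08 Pa, K = 1.229e-03.
Permissible volume V_lim = h_lim·A = 1.670e-04 · 1.389e-06 = 2.320e-10 m³.
Thus life L = V_lim·H/(K·W) = 2.320e-10 · 3.782e+08 / (1.229e-03 · 2.357) = 30.29 m.

value=30.29 m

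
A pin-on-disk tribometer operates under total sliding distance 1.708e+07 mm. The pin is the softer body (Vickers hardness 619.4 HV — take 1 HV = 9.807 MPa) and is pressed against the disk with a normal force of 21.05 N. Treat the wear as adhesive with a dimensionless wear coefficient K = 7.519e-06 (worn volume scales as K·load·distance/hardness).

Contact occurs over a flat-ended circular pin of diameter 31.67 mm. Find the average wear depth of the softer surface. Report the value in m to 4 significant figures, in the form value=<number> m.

All arithmetic carries exact precision — shown intermediates are rounded — rounded just once to four significant digits.
Convert: Path length L = 1.708e+07 mm = 1.708e+04 m.
Convert: Hardness H = 619.4 HV × 9.807 MPa/HV = 6074 MPa = 6.074e+09 Pa.
Convert: Pin diameter d = 31.67 mm = 0.03167 m. Contact area A = π·d²/4 = π·(0.03167 m)²/4 = 7.877e-04 m².
Restated in SI base units: W = 21.05 N, H = 6.074e+09 Pa, K = 7.519e-06.
Wear volume V = K·W·L/H = 7.519e-06 · 21.05 · 1.708e+04 / 6.074e+09 = 4.450e-10 m³.
Depth h = V/A = 4.450e-10 / 7.877e-04 = 5.649e-07 m.

value=5.649e-07 m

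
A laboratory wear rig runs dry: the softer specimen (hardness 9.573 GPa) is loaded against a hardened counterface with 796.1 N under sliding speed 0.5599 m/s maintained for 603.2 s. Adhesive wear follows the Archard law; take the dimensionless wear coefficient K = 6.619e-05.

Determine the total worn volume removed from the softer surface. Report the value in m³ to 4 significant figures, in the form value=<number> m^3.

The computation keeps exact precision. Intermediates appear rounded — rounded once at the end: four significant figures.
Convert: Path length L = v·t = 0.5599 m/s × 603.2 s = 337.7 m.
Convert: Hardness H = 9.573 GPa = 9.573e+09 Pa.
Expressed in SI base units: W = 796.1 N, H = 9.573e+09 Pa, K = 6.619e-05.
Archard volume V = K·W·L/H = 6.619e-05 · 796.1 · 337.7 / 9.573e+09 = 1.859e-09 m³.

value=1.859e-09 m^3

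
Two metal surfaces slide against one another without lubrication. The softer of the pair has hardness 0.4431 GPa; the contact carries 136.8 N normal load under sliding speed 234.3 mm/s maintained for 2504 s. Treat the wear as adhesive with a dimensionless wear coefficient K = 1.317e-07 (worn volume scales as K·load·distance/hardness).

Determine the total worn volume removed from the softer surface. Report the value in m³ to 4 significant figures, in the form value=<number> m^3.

value=2.385e-11 m^3

The computation runs at full float precision. Intermediates are shown rounded. Rounded once at the end to 4 significant digits.
Convert: Sliding speed v = 234.3 mm/s = 0.2343 m/s. Distance L = v·t = 0.2343 m/s × 2504 s = 586.7 m.
Convert: Hardness H = 0.4431 GPa = 4.431e+08 Pa.
SI base units throughout: W = 136.8 N, H = 4.431e+08 Pa, K = 1.317e-07.
Archard volume V = K·W·L/H = 1.317e-07 · 136.8 · 586.7 / 4.431e+08 = 2.385e-11 m³.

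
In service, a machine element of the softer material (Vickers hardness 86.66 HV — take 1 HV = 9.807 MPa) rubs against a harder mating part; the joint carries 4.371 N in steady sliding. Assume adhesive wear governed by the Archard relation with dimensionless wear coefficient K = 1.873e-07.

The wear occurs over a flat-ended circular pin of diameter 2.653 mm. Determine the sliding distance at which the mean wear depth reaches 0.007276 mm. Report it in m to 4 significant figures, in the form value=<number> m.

Each operation runs at full precision, and the intermediates are printed rounded — rounded once at the end: 4 significant digits.
Convert: Hardness H = 86.66 HV × 9.807 MPa/HV = 849.9 MPa = 8.499e+08 Pa.
Convert: Pin diameter d = 2.653 mm = 0.002653 m. Contact area A = π·d²/4 = π·(0.002653 m)²/4 = 5.528e-06 m².
Convert: Depth limit h_lim = 0.007276 mm = 7.276e-06 m.
Working in SI base units: W = 4.371 N, H = 8.499e+08 Pa, K = 1.873e-07.
At the depth limit, V_lim = h_lim·A = 7.276e-06 · 5.528e-06 = 4.022e-11 m³.
Inverting, life L = V_lim·H/(K·W) = 4.022e-11 · 8.499e+08 / (1.873e-07 · 4.371) = 4.175e+04 m.

value=4.175e+04 m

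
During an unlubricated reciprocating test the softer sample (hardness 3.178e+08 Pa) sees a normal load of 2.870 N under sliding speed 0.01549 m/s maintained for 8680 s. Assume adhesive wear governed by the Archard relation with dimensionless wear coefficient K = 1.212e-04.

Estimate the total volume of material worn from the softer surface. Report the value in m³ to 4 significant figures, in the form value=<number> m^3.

value=1.472e-10 m^3

All working math carries exact precision. Intermediate values are displayed rounded, and one final rounding: 4 significant digits.
Distance covered L = v·t = 0.01549 m/s × 8680 s = 134.5 m.
In SI base units: W = 2.870 N, H = 3.178e+08 Pa, K = 1.212e-04.
Volume removed: V = K·W·L/H = 1.212e-04 · 2.870 · 134.5 / 3.178e+08 = 1.472e-10 m³.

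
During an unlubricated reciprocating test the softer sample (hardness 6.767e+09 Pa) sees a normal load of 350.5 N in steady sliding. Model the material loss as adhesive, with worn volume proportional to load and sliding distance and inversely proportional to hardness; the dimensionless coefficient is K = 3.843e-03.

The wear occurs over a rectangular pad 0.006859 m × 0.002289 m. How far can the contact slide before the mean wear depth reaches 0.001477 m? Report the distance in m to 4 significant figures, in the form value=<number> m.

value=116.5 m

All working math keeps full precision, and intermediates are printed rounded. Rounded just once, at four significant figures.
Convert: Contact area A = 0.006859 m × 0.002289 m = 1.570e-05 m².
In SI base units: W = 350.5 N, H = 6.767e+09 Pa, K = 3.843e-03.
Allowed volume V_lim = h_lim·A = 0.001477 · 1.570e-05 = 2.319e-08 m³.
So the life L = V_lim·H/(K·W) = 2.319e-08 · 6.767e+09 / (3.843e-03 · 350.5) = 116.5 m.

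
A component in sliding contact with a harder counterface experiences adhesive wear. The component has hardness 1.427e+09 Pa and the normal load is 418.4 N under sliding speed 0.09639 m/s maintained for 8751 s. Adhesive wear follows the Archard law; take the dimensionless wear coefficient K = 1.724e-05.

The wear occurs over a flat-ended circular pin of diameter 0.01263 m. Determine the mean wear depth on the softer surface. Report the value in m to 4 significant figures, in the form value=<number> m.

Printed values are rounded; all arithmetic holds exact precision; one final rounding, at 4 significant figures.
Distance L = v·t = 0.09639 m/s × 8751 s = 843.5 m.
Contact area A = π·d²/4 = π·(0.01263 m)²/4 = 1.253e-04 m².
In SI base units: W = 418.4 N, H = 1.427e+09 Pa, K = 1.724e-05.
The Archard volume V = K·W·L/H = 1.724e-05 · 418.4 · 843.5 / 1.427e+09 = 4.264e-09 m³.
Depth of wear h = V/A = 4.264e-09 / 1.253e-04 = 3.403e-05 m.

value=3.403e-05 m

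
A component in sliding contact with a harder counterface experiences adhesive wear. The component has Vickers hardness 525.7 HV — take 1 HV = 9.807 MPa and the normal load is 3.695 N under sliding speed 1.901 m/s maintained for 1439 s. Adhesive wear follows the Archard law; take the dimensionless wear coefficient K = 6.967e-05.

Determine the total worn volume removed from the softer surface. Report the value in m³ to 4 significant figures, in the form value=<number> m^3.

Intermediates are displayed rounded — every step holds full float precision — rounded just once: four significant figures.
Convert: Sliding distance L = v·t = 1.901 m/s × 1439 s = 2736 m.
Convert: Hardness H = 525.7 HV × 9.807 MPa/HV = 5156 MPa = 5.156e+09 Pa.
Working in SI base units: W = 3.695 N, H = 5.156e+09 Pa, K = 6.967e-05.
Wear volume V = K·W·L/H = 6.967e-05 · 3.695 · 2736 / 5.156e+09 = 1.366e-10 m³.

value=1.366e-10 m^3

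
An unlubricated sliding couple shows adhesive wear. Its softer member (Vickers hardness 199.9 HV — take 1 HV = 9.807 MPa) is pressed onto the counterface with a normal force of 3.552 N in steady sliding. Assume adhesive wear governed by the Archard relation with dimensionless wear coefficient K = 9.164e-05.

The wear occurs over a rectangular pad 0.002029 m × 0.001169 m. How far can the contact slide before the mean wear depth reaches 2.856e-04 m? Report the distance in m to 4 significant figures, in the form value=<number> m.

All working math maintains full float precision, and the intermediates are shown rounded — a single final rounding, at 4 significant digits.
Convert: Hardness H = 199.9 HV × 9.807 MPa/HV = 1960 MPa = 1.960e+09 Pa.
Convert: Contact area A = 0.002029 m × 0.001169 m = 2.372e-06 m².
Restated in SI base units: W = 3.552 N, H = 1.960e+09 Pa, K = 9.164e-05.
At the depth limit, V_lim = h_lim·A = 2.856e-04 · 2.372e-06 = 6.774e-10 m³.
Life L = V_lim·H/(K·W) = 6.774e-10 · 1.960e+09 / (9.164e-05 · 3.552) = 4080 m.

value=4080 m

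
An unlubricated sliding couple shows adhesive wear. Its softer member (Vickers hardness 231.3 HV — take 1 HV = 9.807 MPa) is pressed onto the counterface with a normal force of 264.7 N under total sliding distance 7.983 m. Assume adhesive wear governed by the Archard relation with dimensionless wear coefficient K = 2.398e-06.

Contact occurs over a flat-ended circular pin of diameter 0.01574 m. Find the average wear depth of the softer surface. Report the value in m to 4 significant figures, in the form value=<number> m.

Every step runs at full precision — the intermediates are displayed rounded — one last rounding: 4 significant figures.
Convert: Hardness H = 231.3 HV × 9.807 MPa/HV = 2268 MPa = 2.268e+09 Pa.
Convert: Contact area A = π·d²/4 = π·(0.01574 m)²/4 = 1.946e-04 m².
Restated in SI base units: W = 264.7 N, H = 2.268e+09 Pa, K = 2.398e-06.
Archard volume V = K·W·L/H = 2.398e-06 · 264.7 · 7.983 / 2.268e+09 = 2.234e-12 m³.
Average depth h = V/A = 2.234e-12 / 1.946e-04 = 1.148e-08 m.

value=1.148e-08 m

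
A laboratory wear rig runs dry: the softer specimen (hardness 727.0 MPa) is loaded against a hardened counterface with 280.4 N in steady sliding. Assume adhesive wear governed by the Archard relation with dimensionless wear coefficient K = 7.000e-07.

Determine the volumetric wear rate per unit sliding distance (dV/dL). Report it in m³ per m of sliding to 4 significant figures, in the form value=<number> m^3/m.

value=2.700e-13 m^3/m

Intermediate values are displayed rounded — all arithmetic carries full precision; a single final rounding: four significant figures.
Hardness H = 727.0 MPa = 7.270e+08 Pa.
Collected in SI base units: W = 280.4 N, H = 7.270e+08 Pa, K = 7.000e-07.
Wear rate dV/dL = K·W/H, per unit distance: 7.000e-07 · 280.4 / 7.270e+08 = 2.700e-13 m³/m.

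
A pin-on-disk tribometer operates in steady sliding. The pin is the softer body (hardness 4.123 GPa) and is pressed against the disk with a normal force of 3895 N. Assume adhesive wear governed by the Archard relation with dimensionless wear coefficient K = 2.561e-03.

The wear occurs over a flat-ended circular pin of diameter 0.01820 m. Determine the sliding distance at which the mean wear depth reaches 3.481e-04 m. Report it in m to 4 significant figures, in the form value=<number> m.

Intermediates are shown rounded — the computation maintains full precision — a single final rounding, at four significant figures.
Convert: Hardness H = 4.123 GPa = 4.123e+09 Pa.
Convert: Contact area A = π·d²/4 = π·(0.01820 m)²/4 = 2.602e-04 m².
Collected in SI base units: W = 3895 N, H = 4.123e+09 Pa, K = 2.561e-03.
Wearable volume V_lim = h_lim·A = 3.481e-04 · 2.602e-04 = 9.056e-08 m³.
Inverting, life L = V_lim·H/(K·W) = 9.056e-08 · 4.123e+09 / (2.561e-03 · 3895) = 37.43 m.

value=37.43 m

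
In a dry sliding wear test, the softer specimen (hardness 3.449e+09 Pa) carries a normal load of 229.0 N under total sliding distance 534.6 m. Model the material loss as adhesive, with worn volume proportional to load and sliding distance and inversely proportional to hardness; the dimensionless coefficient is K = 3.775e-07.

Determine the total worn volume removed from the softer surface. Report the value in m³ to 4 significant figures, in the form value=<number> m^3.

Intermediates appear rounded; the algebra keeps exact precision, and rounded once at the end, at 4 significant digits.
In SI base units, W = 229.0 N, H = 3.449e+09 Pa, K = 3.775e-07.
Apply Archard: V = K·W·L/H = 3.775e-07 · 229.0 · 534.6 / 3.449e+09 = 1.340e-11 m³.

value=1.340e-11 m^3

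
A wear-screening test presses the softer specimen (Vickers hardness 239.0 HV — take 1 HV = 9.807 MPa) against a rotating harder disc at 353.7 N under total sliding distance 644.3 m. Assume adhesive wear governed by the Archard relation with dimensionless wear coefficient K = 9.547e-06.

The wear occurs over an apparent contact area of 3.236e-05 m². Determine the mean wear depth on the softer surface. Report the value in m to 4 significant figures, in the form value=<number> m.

Each operation carries exact precision — intermediate values appear rounded, and a single final rounding to four significant figures.
Convert: Hardness H = 239.0 HV × 9.807 MPa/HV = 2344 MPa = 2.344e+09 Pa.
Working in SI base units: W = 353.7 N, H = 2.344e+09 Pa, K = 9.547e-06.
Archard volume V = K·W·L/H = 9.547e-06 · 353.7 · 644.3 / 2.344e+09 = 9.282e-10 m³.
Wear depth h = V/A = 9.282e-10 / 3.236e-05 = 2.868e-05 m.

value=2.868e-05 m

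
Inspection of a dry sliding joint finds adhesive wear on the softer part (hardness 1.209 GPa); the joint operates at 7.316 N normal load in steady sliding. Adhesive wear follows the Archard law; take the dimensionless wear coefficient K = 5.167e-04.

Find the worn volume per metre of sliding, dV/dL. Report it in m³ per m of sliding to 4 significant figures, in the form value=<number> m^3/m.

value=3.127e-12 m^3/m

All arithmetic holds exact precision, and intermediate values appear rounded. Rounded just once to 4 significant digits.
Hardness H = 1.209 GPa = 1.209e+09 Pa.
As SI base values: W = 7.316 N, H = 1.209e+09 Pa, K = 5.167e-04.
Rate of wear dV/dL = K·W/H: 5.167e-04 · 7.316 / 1.209e+09 = 3.127e-12 m³/m.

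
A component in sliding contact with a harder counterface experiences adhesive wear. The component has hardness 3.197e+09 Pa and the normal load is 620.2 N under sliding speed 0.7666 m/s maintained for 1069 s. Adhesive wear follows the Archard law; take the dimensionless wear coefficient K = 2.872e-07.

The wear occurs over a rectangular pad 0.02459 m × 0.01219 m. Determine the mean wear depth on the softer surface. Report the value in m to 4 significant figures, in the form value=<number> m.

Intermediate values are displayed rounded; every step maintains exact precision, and a single final rounding to four significant figures.
Convert: Sliding distance L = v·t = 0.7666 m/s × 1069 s = 819.5 m.
Convert: Contact area A = 0.02459 m × 0.01219 m = 2.998e-04 m².
Restated in SI base units: W = 620.2 N, H = 3.197e+09 Pa, K = 2.872e-07.
Worn volume V = K·W·L/H = 2.872e-07 · 620.2 · 819.5 / 3.197e+09 = 4.566e-11 m³.
Wear depth h = V/A = 4.566e-11 / 2.998e-04 = 1.523e-07 m.

value=1.523e-07 m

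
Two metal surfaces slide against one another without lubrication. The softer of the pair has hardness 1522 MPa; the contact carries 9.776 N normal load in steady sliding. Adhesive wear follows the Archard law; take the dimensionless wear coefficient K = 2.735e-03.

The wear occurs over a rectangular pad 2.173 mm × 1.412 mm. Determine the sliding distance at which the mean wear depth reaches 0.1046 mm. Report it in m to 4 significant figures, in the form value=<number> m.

Intermediate values are shown rounded — each operation carries full precision — a lone final rounding: four significant digits.
Convert: Hardness H = 1522 MPa = 1.522e+09 Pa.
Convert: Pad sides 2.173 mm × 1.412 mm = 0.002173 m × 0.001412 m. Contact area A = 0.002173 m × 0.001412 m = 3.068e-06 m².
Convert: Depth limit h_lim = 0.1046 mm = 1.046e-04 m.
SI base units throughout: W = 9.776 N, H = 1.522e+09 Pa, K = 2.735e-03.
Limit volume V_lim = h_lim·A = 1.046e-04 · 3.068e-06 = 3.209e-10 m³.
Life L = V_lim·H/(K·W) = 3.209e-10 · 1.522e+09 / (2.735e-03 · 9.776) = 18.27 m.

value=18.27 m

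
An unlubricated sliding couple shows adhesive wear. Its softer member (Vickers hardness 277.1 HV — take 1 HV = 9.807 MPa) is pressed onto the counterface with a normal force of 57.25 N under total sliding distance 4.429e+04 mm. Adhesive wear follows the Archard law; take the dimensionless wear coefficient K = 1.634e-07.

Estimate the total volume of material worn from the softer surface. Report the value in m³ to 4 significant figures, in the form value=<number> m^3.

The intermediates appear rounded. Each operation carries full float precision, and one last rounding: 4 significant digits.
Distance covered L = 4.429e+04 mm = 44.29 m.
Hardness H = 277.1 HV × 9.807 MPa/HV = 2718 MPa = 2.718e+09 Pa.
Restated in SI base units: W = 57.25 N, H = 2.718e+09 Pa, K = 1.634e-07.
Volume removed: V = K·W·L/H = 1.634e-07 · 57.25 · 44.29 / 2.718e+09 = 1.525e-13 m³.

value=1.525e-13 m^3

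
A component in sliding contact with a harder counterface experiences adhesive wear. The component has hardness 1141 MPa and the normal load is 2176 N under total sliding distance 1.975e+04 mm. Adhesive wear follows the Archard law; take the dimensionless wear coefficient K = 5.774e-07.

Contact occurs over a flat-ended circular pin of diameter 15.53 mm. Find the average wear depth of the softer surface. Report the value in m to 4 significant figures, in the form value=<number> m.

Displayed values are rounded, and every step runs at full float precision. Rounded once at the end to 4 significant digits.
Distance L = 1.975e+04 mm = 19.75 m.
Hardness H = 1141 MPa = 1.141e+09 Pa.
Pin diameter d = 15.53 mm = 0.01553 m. Contact area A = π·d²/4 = π·(0.01553 m)²/4 = 1.894e-04 m².
Collected in SI base units: W = 2176 N, H = 1.141e+09 Pa, K = 5.774e-07.
Wear volume V = K·W·L/H = 5.774e-07 · 2176 · 19.75 / 1.141e+09 = 2.175e-11 m³.
Mean wear depth h = V/A = 2.175e-11 / 1.894e-04 = 1.148e-07 m.

value=1.148e-07 m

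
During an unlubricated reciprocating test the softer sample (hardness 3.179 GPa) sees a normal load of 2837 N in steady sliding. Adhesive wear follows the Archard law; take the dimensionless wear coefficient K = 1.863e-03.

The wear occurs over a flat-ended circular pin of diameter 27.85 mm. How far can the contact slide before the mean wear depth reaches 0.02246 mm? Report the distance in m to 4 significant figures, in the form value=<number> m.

All arithmetic maintains exact precision; displayed values are rounded; rounded once at the end, at four significant digits.
Convert: Hardness H = 3.179 GPa = 3.179e+09 Pa.
Convert: Pin diameter d = 27.85 mm = 0.02785 m. Contact area A = π·d²/4 = π·(0.02785 m)²/4 = 6.092e-04 m².
Convert: Depth limit h_lim = 0.02246 mm = 2.246e-05 m.
Restated in SI base units: W = 2837 N, H = 3.179e+09 Pa, K = 1.863e-03.
Wearable volume V_lim = h_lim·A = 2.246e-05 · 6.092e-04 = 1.368e-08 m³.
Thus life L = V_lim·H/(K·W) = 1.368e-08 · 3.179e+09 / (1.863e-03 · 2837) = 8.229 m.

value=8.229 m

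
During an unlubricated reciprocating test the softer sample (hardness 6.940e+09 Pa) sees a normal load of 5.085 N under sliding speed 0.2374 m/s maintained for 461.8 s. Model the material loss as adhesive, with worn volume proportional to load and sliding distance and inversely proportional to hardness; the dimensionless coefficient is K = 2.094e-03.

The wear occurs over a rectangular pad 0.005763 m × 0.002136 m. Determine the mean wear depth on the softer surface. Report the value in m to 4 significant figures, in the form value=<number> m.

value=1.366e-05 m

Each operation maintains full precision; quoted intermediates are rounded — one final rounding to four significant figures.
Convert: Path length L = v·t = 0.2374 m/s × 461.8 s = 109.6 m.
Convert: Contact area A = 0.005763 m × 0.002136 m = 1.231e-05 m².
As SI base values: W = 5.085 N, H = 6.940e+09 Pa, K = 2.094e-03.
By Archard's law, V = K·W·L/H = 2.094e-03 · 5.085 · 109.6 / 6.940e+09 = 1.682e-10 m³.
Mean depth h = V/A = 1.682e-10 / 1.231e-05 = 1.366e-05 m.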